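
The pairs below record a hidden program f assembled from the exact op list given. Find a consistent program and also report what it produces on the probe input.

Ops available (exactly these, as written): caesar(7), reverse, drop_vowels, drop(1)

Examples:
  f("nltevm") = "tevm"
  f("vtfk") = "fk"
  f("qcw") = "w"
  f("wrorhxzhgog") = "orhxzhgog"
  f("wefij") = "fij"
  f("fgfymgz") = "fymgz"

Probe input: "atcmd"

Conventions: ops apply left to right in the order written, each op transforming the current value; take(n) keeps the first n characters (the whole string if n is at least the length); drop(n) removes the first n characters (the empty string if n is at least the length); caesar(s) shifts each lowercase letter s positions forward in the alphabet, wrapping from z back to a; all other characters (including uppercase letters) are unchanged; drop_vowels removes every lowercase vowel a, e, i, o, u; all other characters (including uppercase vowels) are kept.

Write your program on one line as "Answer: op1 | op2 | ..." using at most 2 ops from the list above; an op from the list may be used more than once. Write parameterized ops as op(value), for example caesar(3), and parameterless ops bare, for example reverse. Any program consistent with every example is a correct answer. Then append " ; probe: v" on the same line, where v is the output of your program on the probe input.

drop(1) | drop(1) ; probe: "cmd"

Check, running the answer program on each example:
  "nltevm" -> "ltevm" -> "tevm"
  "vtfk" -> "tfk" -> "fk"
  "qcw" -> "cw" -> "w"
  "wrorhxzhgog" -> "rorhxzhgog" -> "orhxzhgog"
  "wefij" -> "efij" -> "fij"
  "fgfymgz" -> "gfymgz" -> "fymgz"
  probe: "atcmd" -> "tcmd" -> "cmd"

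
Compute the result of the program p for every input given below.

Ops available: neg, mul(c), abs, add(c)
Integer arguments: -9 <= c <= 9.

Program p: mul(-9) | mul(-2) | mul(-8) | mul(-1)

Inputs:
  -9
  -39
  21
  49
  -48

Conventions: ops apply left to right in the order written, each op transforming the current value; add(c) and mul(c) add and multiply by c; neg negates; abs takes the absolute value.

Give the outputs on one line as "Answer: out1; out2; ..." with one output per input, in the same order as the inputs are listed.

Execution, op by op:
  -9 -> 81 -> -162 -> 1296 -> -1296
  -39 -> 351 -> -702 -> 5616 -> -5616
  21 -> -189 -> 378 -> -3024 -> 3024
  49 -> -441 -> 882 -> -7056 -> 7056
  -48 -> 432 -> -864 -> 6912 -> -6912

-1296; -5616; 3024; 7056; -6912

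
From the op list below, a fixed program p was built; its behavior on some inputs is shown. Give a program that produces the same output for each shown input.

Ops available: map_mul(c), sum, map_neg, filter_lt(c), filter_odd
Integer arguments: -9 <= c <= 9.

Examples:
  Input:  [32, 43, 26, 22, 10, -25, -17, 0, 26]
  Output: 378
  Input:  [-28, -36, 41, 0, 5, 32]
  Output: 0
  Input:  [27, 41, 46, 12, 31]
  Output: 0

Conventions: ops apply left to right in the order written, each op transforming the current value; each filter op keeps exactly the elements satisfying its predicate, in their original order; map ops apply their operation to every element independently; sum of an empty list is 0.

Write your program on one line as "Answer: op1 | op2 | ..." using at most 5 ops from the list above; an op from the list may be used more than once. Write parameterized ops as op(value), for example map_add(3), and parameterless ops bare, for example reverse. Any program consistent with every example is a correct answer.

filter_lt(-5) | filter_odd | map_mul(-9) | sum

Check, running the answer program on each example:
  [32, 43, 26, 22, 10, -25, -17, 0, 26] -> [-25, -17] -> [-25, -17] -> [225, 153] -> 378
  [-28, -36, 41, 0, 5, 32] -> [-28, -36] -> [] -> [] -> 0
  [27, 41, 46, 12, 31] -> [] -> [] -> [] -> 0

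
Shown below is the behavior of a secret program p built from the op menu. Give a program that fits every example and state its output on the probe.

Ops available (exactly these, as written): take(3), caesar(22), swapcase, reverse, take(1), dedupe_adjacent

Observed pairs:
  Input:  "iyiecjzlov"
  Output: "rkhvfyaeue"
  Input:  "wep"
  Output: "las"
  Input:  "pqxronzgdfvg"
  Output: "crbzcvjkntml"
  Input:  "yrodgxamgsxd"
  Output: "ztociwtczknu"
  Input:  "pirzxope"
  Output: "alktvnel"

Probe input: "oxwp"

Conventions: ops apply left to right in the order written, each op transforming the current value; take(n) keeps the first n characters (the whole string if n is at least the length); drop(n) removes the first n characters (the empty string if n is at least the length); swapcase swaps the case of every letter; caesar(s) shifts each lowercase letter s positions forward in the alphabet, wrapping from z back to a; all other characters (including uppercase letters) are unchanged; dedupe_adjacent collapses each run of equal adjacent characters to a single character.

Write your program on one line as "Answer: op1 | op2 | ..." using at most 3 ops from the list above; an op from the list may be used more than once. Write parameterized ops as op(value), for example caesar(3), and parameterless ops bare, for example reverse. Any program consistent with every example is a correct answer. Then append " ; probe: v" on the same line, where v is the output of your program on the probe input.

reverse | caesar(22) ; probe: "lstk"

Check, running the answer program on each example:
  "iyiecjzlov" -> "volzjceiyi" -> "rkhvfyaeue"
  "wep" -> "pew" -> "las"
  "pqxronzgdfvg" -> "gvfdgznorxqp" -> "crbzcvjkntml"
  "yrodgxamgsxd" -> "dxsgmaxgdory" -> "ztociwtczknu"
  "pirzxope" -> "epoxzrip" -> "alktvnel"
  probe: "oxwp" -> "pwxo" -> "lstk"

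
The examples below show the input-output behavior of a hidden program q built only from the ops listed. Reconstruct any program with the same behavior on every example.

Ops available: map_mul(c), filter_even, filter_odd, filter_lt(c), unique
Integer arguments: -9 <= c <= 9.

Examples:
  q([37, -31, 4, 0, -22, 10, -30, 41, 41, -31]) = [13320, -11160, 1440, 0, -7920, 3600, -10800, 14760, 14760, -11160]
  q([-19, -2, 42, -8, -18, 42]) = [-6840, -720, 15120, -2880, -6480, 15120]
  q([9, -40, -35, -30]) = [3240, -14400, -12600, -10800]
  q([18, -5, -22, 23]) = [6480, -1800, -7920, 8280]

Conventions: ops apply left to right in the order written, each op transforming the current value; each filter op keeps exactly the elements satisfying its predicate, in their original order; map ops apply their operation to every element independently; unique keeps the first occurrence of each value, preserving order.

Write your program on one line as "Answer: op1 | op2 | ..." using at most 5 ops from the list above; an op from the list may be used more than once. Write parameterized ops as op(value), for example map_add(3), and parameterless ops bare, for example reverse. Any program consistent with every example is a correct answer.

map_mul(5) | map_mul(-9) | map_mul(-2) | map_mul(4)

Check, running the answer program on each example:
  [37, -31, 4, 0, -22, 10, -30, 41, 41, -31] -> [185, -155, 20, 0, -110, 50, -150, 205, 205, -155] -> [-1665, 1395, -180, 0, 990, -450, 1350, -1845, -1845, 1395] -> [3330, -2790, 360, 0, -1980, 900, -2700, 3690, 3690, -2790] -> [13320, -11160, 1440, 0, -7920, 3600, -10800, 14760, 14760, -11160]
  [-19, -2, 42, -8, -18, 42] -> [-95, -10, 210, -40, -90, 210] -> [855, 90, -1890, 360, 810, -1890] -> [-1710, -180, 3780, -720, -1620, 3780] -> [-6840, -720, 15120, -2880, -6480, 15120]
  [9, -40, -35, -30] -> [45, -200, -175, -150] -> [-405, 1800, 1575, 1350] -> [810, -3600, -3150, -2700] -> [3240, -14400, -12600, -10800]
  [18, -5, -22, 23] -> [90, -25, -110, 115] -> [-810, 225, 990, -1035] -> [1620, -450, -1980, 2070] -> [6480, -1800, -7920, 8280]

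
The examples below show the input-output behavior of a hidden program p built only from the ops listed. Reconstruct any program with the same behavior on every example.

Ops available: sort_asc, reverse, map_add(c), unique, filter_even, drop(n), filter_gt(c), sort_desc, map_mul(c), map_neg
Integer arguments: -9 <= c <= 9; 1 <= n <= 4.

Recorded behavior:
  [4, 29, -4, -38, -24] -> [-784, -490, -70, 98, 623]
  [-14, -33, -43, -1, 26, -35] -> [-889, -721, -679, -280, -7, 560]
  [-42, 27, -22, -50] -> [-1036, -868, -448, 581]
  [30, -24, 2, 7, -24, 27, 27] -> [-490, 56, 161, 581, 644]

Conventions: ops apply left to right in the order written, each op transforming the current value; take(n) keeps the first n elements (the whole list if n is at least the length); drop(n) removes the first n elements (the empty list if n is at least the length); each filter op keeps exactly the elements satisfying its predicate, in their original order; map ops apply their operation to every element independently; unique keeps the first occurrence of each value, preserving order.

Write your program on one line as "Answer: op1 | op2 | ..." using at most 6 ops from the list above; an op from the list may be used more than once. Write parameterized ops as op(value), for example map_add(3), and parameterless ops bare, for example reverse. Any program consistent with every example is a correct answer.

map_mul(3) | unique | map_add(2) | map_mul(7) | sort_asc

Check, running the answer program on each example:
  [4, 29, -4, -38, -24] -> [12, 87, -12, -114, -72] -> [12, 87, -12, -114, -72] -> [14, 89, -10, -112, -70] -> [98, 623, -70, -784, -490] -> [-784, -490, -70, 98, 623]
  [-14, -33, -43, -1, 26, -35] -> [-42, -99, -129, -3, 78, -105] -> [-42, -99, -129, -3, 78, -105] -> [-40, -97, -127, -1, 80, -103] -> [-280, -679, -889, -7, 560, -721] -> [-889, -721, -679, -280, -7, 560]
  [-42, 27, -22, -50] -> [-126, 81, -66, -150] -> [-126, 81, -66, -150] -> [-124, 83, -64, -148] -> [-868, 581, -448, -1036] -> [-1036, -868, -448, 581]
  [30, -24, 2, 7, -24, 27, 27] -> [90, -72, 6, 21, -72, 81, 81] -> [90, -72, 6, 21, 81] -> [92, -70, 8, 23, 83] -> [644, -490, 56, 161, 581] -> [-490, 56, 161, 581, 644]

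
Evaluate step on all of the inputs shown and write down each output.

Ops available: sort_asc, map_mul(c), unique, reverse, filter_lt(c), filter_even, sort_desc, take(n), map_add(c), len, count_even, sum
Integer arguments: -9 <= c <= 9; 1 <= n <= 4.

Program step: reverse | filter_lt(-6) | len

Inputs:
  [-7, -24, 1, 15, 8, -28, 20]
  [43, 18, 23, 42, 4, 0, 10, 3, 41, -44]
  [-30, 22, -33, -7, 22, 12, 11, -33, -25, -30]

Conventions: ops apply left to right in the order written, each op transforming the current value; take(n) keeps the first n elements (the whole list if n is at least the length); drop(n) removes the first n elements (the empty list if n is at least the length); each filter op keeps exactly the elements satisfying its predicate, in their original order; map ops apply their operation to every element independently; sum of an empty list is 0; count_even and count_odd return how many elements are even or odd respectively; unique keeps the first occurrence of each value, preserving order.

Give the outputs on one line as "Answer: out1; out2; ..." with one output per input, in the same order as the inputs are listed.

3; 1; 6

Execution, op by op:
  [-7, -24, 1, 15, 8, -28, 20] -> [20, -28, 8, 15, 1, -24, -7] -> [-28, -24, -7] -> 3
  [43, 18, 23, 42, 4, 0, 10, 3, 41, -44] -> [-44, 41, 3, 10, 0, 4, 42, 23, 18, 43] -> [-44] -> 1
  [-30, 22, -33, -7, 22, 12, 11, -33, -25, -30] -> [-30, -25, -33, 11, 12, 22, -7, -33, 22, -30] -> [-30, -25, -33, -7, -33, -30] -> 6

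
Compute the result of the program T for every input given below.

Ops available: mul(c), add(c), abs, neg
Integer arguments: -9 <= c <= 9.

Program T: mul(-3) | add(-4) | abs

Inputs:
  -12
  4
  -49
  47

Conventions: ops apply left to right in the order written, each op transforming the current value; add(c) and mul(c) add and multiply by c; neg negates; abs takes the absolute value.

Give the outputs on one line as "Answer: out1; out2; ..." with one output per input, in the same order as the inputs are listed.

32; 16; 143; 145

Execution, op by op:
  -12 -> 36 -> 32 -> 32
  4 -> -12 -> -16 -> 16
  -49 -> 147 -> 143 -> 143
  47 -> -141 -> -145 -> 145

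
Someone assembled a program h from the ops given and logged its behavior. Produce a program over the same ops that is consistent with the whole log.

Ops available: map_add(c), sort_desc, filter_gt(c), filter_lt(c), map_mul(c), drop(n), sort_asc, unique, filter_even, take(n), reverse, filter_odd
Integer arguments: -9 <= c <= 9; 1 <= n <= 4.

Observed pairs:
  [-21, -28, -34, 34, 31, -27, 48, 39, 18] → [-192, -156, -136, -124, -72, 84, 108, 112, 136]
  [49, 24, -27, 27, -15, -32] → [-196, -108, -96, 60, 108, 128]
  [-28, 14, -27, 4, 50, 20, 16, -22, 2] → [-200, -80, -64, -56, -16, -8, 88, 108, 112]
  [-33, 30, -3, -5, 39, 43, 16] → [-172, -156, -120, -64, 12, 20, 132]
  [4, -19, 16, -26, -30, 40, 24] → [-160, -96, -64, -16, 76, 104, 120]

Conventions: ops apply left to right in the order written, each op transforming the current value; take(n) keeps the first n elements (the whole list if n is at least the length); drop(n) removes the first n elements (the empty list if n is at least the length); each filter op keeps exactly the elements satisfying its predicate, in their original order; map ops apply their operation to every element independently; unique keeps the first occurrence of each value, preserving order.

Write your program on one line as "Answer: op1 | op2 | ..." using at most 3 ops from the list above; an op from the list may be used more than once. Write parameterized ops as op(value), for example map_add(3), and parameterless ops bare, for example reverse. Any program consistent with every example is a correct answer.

reverse | sort_desc | map_mul(-4)

Check, running the answer program on each example:
  [-21, -28, -34, 34, 31, -27, 48, 39, 18] -> [18, 39, 48, -27, 31, 34, -34, -28, -21] -> [48, 39, 34, 31, 18, -21, -27, -28, -34] -> [-192, -156, -136, -124, -72, 84, 108, 112, 136]
  [49, 24, -27, 27, -15, -32] -> [-32, -15, 27, -27, 24, 49] -> [49, 27, 24, -15, -27, -32] -> [-196, -108, -96, 60, 108, 128]
  [-28, 14, -27, 4, 50, 20, 16, -22, 2] -> [2, -22, 16, 20, 50, 4, -27, 14, -28] -> [50, 20, 16, 14, 4, 2, -22, -27, -28] -> [-200, -80, -64, -56, -16, -8, 88, 108, 112]
  [-33, 30, -3, -5, 39, 43, 16] -> [16, 43, 39, -5, -3, 30, -33] -> [43, 39, 30, 16, -3, -5, -33] -> [-172, -156, -120, -64, 12, 20, 132]
  [4, -19, 16, -26, -30, 40, 24] -> [24, 40, -30, -26, 16, -19, 4] -> [40, 24, 16, 4, -19, -26, -30] -> [-160, -96, -64, -16, 76, 104, 120]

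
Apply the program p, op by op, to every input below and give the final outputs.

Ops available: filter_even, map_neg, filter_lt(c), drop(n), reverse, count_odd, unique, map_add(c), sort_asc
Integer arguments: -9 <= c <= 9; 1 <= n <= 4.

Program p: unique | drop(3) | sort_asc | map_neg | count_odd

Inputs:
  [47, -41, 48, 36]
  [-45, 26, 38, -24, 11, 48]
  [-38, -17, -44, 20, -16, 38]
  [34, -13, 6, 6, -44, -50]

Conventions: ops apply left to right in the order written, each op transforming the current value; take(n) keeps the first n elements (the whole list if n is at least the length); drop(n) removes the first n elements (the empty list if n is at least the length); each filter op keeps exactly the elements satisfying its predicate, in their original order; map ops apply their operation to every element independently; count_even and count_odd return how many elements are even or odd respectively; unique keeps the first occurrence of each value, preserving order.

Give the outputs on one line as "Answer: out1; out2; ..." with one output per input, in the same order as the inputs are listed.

0; 1; 0; 0

Execution, op by op:
  [47, -41, 48, 36] -> [47, -41, 48, 36] -> [36] -> [36] -> [-36] -> 0
  [-45, 26, 38, -24, 11, 48] -> [-45, 26, 38, -24, 11, 48] -> [-24, 11, 48] -> [-24, 11, 48] -> [24, -11, -48] -> 1
  [-38, -17, -44, 20, -16, 38] -> [-38, -17, -44, 20, -16, 38] -> [20, -16, 38] -> [-16, 20, 38] -> [16, -20, -38] -> 0
  [34, -13, 6, 6, -44, -50] -> [34, -13, 6, -44, -50] -> [-44, -50] -> [-50, -44] -> [50, 44] -> 0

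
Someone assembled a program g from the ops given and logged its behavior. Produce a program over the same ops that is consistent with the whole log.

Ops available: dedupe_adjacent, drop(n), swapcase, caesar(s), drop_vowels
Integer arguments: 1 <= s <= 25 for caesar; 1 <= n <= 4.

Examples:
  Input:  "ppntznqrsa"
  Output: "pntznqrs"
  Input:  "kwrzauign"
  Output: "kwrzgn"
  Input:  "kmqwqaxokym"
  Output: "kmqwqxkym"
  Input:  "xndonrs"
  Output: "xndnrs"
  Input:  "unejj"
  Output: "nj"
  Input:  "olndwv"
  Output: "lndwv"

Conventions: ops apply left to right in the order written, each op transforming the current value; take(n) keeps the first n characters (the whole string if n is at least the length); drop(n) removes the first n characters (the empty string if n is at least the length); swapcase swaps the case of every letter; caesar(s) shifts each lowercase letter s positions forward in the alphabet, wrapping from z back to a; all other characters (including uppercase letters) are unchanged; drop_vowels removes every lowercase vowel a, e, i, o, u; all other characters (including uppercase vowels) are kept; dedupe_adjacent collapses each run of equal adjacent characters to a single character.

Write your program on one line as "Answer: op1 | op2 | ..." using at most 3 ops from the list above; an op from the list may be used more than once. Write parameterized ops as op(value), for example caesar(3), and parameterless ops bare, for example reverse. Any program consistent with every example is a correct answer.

drop_vowels | dedupe_adjacent

Check, running the answer program on each example:
  "ppntznqrsa" -> "ppntznqrs" -> "pntznqrs"
  "kwrzauign" -> "kwrzgn" -> "kwrzgn"
  "kmqwqaxokym" -> "kmqwqxkym" -> "kmqwqxkym"
  "xndonrs" -> "xndnrs" -> "xndnrs"
  "unejj" -> "njj" -> "nj"
  "olndwv" -> "lndwv" -> "lndwv"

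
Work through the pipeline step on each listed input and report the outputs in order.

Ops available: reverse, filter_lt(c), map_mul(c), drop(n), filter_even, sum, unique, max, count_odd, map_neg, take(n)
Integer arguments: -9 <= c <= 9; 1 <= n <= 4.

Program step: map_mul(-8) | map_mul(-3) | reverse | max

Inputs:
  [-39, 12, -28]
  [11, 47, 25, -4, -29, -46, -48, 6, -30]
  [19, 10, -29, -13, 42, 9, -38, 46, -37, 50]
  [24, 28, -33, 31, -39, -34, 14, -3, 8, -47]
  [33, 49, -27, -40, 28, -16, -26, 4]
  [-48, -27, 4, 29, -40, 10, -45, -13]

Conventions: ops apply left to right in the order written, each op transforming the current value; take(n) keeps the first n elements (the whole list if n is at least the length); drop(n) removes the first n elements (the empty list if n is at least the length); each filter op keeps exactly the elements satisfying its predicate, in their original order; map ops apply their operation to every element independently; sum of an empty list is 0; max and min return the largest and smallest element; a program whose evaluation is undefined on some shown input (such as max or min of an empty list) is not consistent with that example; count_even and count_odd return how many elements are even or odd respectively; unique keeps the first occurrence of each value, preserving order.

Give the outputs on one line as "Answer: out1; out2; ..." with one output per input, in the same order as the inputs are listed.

Execution, op by op:
  [-39, 12, -28] -> [312, -96, 224] -> [-936, 288, -672] -> [-672, 288, -936] -> 288
  [11, 47, 25, -4, -29, -46, -48, 6, -30] -> [-88, -376, -200, 32, 232, 368, 384, -48, 240] -> [264, 1128, 600, -96, -696, -1104, -1152, 144, -720] -> [-720, 144, -1152, -1104, -696, -96, 600, 1128, 264] -> 1128
  [19, 10, -29, -13, 42, 9, -38, 46, -37, 50] -> [-152, -80, 232, 104, -336, -72, 304, -368, 296, -400] -> [456, 240, -696, -312, 1008, 216, -912, 1104, -888, 1200] -> [1200, -888, 1104, -912, 216, 1008, -312, -696, 240, 456] -> 1200
  [24, 28, -33, 31, -39, -34, 14, -3, 8, -47] -> [-192, -224, 264, -248, 312, 272, -112, 24, -64, 376] -> [576, 672, -792, 744, -936, -816, 336, -72, 192, -1128] -> [-1128, 192, -72, 336, -816, -936, 744, -792, 672, 576] -> 744
  [33, 49, -27, -40, 28, -16, -26, 4] -> [-264, -392, 216, 320, -224, 128, 208, -32] -> [792, 1176, -648, -960, 672, -384, -624, 96] -> [96, -624, -384, 672, -960, -648, 1176, 792] -> 1176
  [-48, -27, 4, 29, -40, 10, -45, -13] -> [384, 216, -32, -232, 320, -80, 360, 104] -> [-1152, -648, 96, 696, -960, 240, -1080, -312] -> [-312, -1080, 240, -960, 696, 96, -648, -1152] -> 696

288; 1128; 1200; 744; 1176; 696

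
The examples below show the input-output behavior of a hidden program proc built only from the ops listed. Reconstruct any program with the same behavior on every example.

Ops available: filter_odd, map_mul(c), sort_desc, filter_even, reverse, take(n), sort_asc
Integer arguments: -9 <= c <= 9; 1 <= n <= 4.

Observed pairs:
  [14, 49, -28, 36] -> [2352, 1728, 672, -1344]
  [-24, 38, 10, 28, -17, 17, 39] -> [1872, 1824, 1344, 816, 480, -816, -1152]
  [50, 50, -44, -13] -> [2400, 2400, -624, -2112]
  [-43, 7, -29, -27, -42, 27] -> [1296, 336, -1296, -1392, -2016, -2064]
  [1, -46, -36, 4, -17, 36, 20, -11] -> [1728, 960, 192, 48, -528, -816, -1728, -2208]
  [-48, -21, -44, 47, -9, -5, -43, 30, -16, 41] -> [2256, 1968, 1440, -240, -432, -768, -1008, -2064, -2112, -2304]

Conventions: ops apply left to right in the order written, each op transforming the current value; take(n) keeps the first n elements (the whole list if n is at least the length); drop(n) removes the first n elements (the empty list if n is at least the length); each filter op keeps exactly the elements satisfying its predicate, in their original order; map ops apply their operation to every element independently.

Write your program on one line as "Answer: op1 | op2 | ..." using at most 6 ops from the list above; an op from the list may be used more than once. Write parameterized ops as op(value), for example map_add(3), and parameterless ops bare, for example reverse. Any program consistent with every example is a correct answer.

map_mul(-1) | reverse | map_mul(-6) | sort_desc | map_mul(8)

Check, running the answer program on each example:
  [14, 49, -28, 36] -> [-14, -49, 28, -36] -> [-36, 28, -49, -14] -> [216, -168, 294, 84] -> [294, 216, 84, -168] -> [2352, 1728, 672, -1344]
  [-24, 38, 10, 28, -17, 17, 39] -> [24, -38, -10, -28, 17, -17, -39] -> [-39, -17, 17, -28, -10, -38, 24] -> [234, 102, -102, 168, 60, 228, -144] -> [234, 228, 168, 102, 60, -102, -144] -> [1872, 1824, 1344, 816, 480, -816, -1152]
  [50, 50, -44, -13] -> [-50, -50, 44, 13] -> [13, 44, -50, -50] -> [-78, -264, 300, 300] -> [300, 300, -78, -264] -> [2400, 2400, -624, -2112]
  [-43, 7, -29, -27, -42, 27] -> [43, -7, 29, 27, 42, -27] -> [-27, 42, 27, 29, -7, 43] -> [162, -252, -162, -174, 42, -258] -> [162, 42, -162, -174, -252, -258] -> [1296, 336, -1296, -1392, -2016, -2064]
  [1, -46, -36, 4, -17, 36, 20, -11] -> [-1, 46, 36, -4, 17, -36, -20, 11] -> [11, -20, -36, 17, -4, 36, 46, -1] -> [-66, 120, 216, -102, 24, -216, -276, 6] -> [216, 120, 24, 6, -66, -102, -216, -276] -> [1728, 960, 192, 48, -528, -816, -1728, -2208]
  [-48, -21, -44, 47, -9, -5, -43, 30, -16, 41] -> [48, 21, 44, -47, 9, 5, 43, -30, 16, -41] -> [-41, 16, -30, 43, 5, 9, -47, 44, 21, 48] -> [246, -96, 180, -258, -30, -54, 282, -264, -126, -288] -> [282, 246, 180, -30, -54, -96, -126, -258, -264, -288] -> [2256, 1968, 1440, -240, -432, -768, -1008, -2064, -2112, -2304]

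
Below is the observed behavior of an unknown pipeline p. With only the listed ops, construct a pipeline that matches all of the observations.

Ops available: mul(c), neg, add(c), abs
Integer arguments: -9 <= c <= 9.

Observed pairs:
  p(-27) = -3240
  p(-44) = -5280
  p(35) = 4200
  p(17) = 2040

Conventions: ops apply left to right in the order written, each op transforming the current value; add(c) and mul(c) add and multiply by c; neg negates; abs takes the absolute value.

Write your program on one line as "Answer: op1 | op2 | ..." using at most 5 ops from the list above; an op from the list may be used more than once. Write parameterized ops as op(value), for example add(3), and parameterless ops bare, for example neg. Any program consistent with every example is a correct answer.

mul(-8) | mul(-5) | neg | mul(-3)

Check, running the answer program on each example:
  -27 -> 216 -> -1080 -> 1080 -> -3240
  -44 -> 352 -> -1760 -> 1760 -> -5280
  35 -> -280 -> 1400 -> -1400 -> 4200
  17 -> -136 -> 680 -> -680 -> 2040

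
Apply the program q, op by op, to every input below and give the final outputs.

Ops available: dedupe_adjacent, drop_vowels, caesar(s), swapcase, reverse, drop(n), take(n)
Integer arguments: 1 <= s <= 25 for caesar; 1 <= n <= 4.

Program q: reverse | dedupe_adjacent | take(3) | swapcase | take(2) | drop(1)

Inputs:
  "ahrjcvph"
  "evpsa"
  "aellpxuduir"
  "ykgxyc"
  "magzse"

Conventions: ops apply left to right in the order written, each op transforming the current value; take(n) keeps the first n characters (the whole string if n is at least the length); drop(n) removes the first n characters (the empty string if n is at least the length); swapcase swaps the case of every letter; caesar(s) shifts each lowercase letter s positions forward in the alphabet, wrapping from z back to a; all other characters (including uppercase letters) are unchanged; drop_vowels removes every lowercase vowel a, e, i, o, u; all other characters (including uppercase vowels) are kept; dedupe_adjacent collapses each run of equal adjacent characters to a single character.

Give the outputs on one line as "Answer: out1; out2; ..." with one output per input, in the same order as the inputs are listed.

"P"; "S"; "I"; "Y"; "S"

Execution, op by op:
  "ahrjcvph" -> "hpvcjrha" -> "hpvcjrha" -> "hpv" -> "HPV" -> "HP" -> "P"
  "evpsa" -> "aspve" -> "aspve" -> "asp" -> "ASP" -> "AS" -> "S"
  "aellpxuduir" -> "riuduxpllea" -> "riuduxplea" -> "riu" -> "RIU" -> "RI" -> "I"
  "ykgxyc" -> "cyxgky" -> "cyxgky" -> "cyx" -> "CYX" -> "CY" -> "Y"
  "magzse" -> "eszgam" -> "eszgam" -> "esz" -> "ESZ" -> "ES" -> "S"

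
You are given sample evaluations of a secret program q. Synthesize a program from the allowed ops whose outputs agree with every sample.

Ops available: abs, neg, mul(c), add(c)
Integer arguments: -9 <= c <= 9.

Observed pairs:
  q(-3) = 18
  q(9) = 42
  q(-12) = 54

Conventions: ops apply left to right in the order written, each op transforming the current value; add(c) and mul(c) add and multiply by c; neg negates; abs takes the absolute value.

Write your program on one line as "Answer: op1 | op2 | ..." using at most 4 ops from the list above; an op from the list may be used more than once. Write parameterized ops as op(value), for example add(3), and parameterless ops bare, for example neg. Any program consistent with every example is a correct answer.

neg | mul(-4) | abs | add(6)

Check, running the answer program on each example:
  -3 -> 3 -> -12 -> 12 -> 18
  9 -> -9 -> 36 -> 36 -> 42
  -12 -> 12 -> -48 -> 48 -> 54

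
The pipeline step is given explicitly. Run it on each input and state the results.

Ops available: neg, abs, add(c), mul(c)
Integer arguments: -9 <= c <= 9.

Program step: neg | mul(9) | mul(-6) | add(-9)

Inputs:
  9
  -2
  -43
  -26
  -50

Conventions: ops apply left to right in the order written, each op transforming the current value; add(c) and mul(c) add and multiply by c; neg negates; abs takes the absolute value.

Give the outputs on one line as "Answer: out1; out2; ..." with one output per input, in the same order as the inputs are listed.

Execution, op by op:
  9 -> -9 -> -81 -> 486 -> 477
  -2 -> 2 -> 18 -> -108 -> -117
  -43 -> 43 -> 387 -> -2322 -> -2331
  -26 -> 26 -> 234 -> -1404 -> -1413
  -50 -> 50 -> 450 -> -2700 -> -2709

477; -117; -2331; -1413; -2709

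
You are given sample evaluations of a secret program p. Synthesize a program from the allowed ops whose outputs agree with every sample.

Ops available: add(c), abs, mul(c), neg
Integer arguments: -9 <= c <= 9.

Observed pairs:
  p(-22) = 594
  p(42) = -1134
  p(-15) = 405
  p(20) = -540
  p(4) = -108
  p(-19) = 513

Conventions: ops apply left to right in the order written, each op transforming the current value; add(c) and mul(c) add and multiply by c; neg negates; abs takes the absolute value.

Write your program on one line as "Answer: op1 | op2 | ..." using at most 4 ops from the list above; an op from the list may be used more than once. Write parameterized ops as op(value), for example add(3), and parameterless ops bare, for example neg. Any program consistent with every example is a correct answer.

mul(-9) | neg | mul(-3)

Check, running the answer program on each example:
  -22 -> 198 -> -198 -> 594
  42 -> -378 -> 378 -> -1134
  -15 -> 135 -> -135 -> 405
  20 -> -180 -> 180 -> -540
  4 -> -36 -> 36 -> -108
  -19 -> 171 -> -171 -> 513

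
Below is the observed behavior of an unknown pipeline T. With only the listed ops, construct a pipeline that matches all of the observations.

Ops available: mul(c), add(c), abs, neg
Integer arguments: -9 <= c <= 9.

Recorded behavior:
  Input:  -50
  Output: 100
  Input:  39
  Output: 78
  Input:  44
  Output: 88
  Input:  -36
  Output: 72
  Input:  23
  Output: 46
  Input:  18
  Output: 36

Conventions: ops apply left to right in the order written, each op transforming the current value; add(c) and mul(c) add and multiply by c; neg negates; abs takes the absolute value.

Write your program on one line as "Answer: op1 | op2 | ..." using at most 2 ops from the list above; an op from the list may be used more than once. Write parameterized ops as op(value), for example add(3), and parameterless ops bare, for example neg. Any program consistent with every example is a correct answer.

abs | mul(2)

Check, running the answer program on each example:
  -50 -> 50 -> 100
  39 -> 39 -> 78
  44 -> 44 -> 88
  -36 -> 36 -> 72
  23 -> 23 -> 46
  18 -> 18 -> 36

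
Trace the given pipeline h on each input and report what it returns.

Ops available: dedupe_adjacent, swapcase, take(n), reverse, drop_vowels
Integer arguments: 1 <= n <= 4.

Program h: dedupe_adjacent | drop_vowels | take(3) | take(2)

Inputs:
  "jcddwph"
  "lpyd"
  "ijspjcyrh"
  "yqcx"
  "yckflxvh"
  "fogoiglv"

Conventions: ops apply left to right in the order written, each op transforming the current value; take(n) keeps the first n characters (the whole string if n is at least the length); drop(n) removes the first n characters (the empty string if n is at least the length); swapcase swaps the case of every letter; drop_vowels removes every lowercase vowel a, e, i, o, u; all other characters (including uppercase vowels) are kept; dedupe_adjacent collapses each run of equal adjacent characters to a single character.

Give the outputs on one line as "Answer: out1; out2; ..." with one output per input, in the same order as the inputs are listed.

Execution, op by op:
  "jcddwph" -> "jcdwph" -> "jcdwph" -> "jcd" -> "jc"
  "lpyd" -> "lpyd" -> "lpyd" -> "lpy" -> "lp"
  "ijspjcyrh" -> "ijspjcyrh" -> "jspjcyrh" -> "jsp" -> "js"
  "yqcx" -> "yqcx" -> "yqcx" -> "yqc" -> "yq"
  "yckflxvh" -> "yckflxvh" -> "yckflxvh" -> "yck" -> "yc"
  "fogoiglv" -> "fogoiglv" -> "fgglv" -> "fgg" -> "fg"

"jc"; "lp"; "js"; "yq"; "yc"; "fg"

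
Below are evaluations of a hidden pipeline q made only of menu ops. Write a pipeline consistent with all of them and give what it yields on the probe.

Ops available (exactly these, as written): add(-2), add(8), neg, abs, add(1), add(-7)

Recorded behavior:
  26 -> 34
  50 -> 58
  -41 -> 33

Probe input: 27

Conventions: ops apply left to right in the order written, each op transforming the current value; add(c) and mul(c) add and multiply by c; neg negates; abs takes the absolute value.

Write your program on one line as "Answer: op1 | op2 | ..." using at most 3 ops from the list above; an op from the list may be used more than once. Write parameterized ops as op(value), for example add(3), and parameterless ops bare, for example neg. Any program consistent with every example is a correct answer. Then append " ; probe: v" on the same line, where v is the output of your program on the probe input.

add(8) | neg | abs ; probe: 35

Check, running the answer program on each example:
  26 -> 34 -> -34 -> 34
  50 -> 58 -> -58 -> 58
  -41 -> -33 -> 33 -> 33
  probe: 27 -> 35 -> -35 -> 35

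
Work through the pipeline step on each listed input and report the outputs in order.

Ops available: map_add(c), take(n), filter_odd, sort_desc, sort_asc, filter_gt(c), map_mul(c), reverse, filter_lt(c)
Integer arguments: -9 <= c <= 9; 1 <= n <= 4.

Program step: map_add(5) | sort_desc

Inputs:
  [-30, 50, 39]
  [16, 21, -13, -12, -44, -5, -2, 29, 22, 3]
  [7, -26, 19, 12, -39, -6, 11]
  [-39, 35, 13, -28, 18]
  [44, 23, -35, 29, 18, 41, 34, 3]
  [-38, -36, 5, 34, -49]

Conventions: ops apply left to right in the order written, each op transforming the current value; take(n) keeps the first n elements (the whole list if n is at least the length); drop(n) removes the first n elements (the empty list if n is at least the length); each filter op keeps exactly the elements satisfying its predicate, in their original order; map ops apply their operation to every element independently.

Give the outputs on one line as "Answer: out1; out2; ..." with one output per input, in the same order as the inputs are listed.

[55, 44, -25]; [34, 27, 26, 21, 8, 3, 0, -7, -8, -39]; [24, 17, 16, 12, -1, -21, -34]; [40, 23, 18, -23, -34]; [49, 46, 39, 34, 28, 23, 8, -30]; [39, 10, -31, -33, -44]

Execution, op by op:
  [-30, 50, 39] -> [-25, 55, 44] -> [55, 44, -25]
  [16, 21, -13, -12, -44, -5, -2, 29, 22, 3] -> [21, 26, -8, -7, -39, 0, 3, 34, 27, 8] -> [34, 27, 26, 21, 8, 3, 0, -7, -8, -39]
  [7, -26, 19, 12, -39, -6, 11] -> [12, -21, 24, 17, -34, -1, 16] -> [24, 17, 16, 12, -1, -21, -34]
  [-39, 35, 13, -28, 18] -> [-34, 40, 18, -23, 23] -> [40, 23, 18, -23, -34]
  [44, 23, -35, 29, 18, 41, 34, 3] -> [49, 28, -30, 34, 23, 46, 39, 8] -> [49, 46, 39, 34, 28, 23, 8, -30]
  [-38, -36, 5, 34, -49] -> [-33, -31, 10, 39, -44] -> [39, 10, -31, -33, -44]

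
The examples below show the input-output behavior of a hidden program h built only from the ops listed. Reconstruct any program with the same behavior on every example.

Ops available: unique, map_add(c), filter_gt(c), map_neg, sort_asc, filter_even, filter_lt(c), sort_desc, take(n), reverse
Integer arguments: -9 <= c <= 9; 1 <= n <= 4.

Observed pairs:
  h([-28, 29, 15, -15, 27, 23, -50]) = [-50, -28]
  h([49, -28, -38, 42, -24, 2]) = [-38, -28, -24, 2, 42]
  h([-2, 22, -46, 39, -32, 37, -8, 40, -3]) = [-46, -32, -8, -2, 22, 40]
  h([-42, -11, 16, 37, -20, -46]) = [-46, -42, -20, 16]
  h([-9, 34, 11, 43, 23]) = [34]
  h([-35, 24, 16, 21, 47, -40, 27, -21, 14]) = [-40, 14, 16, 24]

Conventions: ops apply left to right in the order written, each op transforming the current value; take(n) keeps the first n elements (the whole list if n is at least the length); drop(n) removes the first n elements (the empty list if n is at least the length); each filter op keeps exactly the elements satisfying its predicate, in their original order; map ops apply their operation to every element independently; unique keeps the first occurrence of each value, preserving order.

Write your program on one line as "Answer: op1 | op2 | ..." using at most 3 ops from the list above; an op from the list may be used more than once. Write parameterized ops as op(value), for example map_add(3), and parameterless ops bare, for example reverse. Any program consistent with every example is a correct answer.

filter_even | sort_desc | sort_asc

Check, running the answer program on each example:
  [-28, 29, 15, -15, 27, 23, -50] -> [-28, -50] -> [-28, -50] -> [-50, -28]
  [49, -28, -38, 42, -24, 2] -> [-28, -38, 42, -24, 2] -> [42, 2, -24, -28, -38] -> [-38, -28, -24, 2, 42]
  [-2, 22, -46, 39, -32, 37, -8, 40, -3] -> [-2, 22, -46, -32, -8, 40] -> [40, 22, -2, -8, -32, -46] -> [-46, -32, -8, -2, 22, 40]
  [-42, -11, 16, 37, -20, -46] -> [-42, 16, -20, -46] -> [16, -20, -42, -46] -> [-46, -42, -20, 16]
  [-9, 34, 11, 43, 23] -> [34] -> [34] -> [34]
  [-35, 24, 16, 21, 47, -40, 27, -21, 14] -> [24, 16, -40, 14] -> [24, 16, 14, -40] -> [-40, 14, 16, 24]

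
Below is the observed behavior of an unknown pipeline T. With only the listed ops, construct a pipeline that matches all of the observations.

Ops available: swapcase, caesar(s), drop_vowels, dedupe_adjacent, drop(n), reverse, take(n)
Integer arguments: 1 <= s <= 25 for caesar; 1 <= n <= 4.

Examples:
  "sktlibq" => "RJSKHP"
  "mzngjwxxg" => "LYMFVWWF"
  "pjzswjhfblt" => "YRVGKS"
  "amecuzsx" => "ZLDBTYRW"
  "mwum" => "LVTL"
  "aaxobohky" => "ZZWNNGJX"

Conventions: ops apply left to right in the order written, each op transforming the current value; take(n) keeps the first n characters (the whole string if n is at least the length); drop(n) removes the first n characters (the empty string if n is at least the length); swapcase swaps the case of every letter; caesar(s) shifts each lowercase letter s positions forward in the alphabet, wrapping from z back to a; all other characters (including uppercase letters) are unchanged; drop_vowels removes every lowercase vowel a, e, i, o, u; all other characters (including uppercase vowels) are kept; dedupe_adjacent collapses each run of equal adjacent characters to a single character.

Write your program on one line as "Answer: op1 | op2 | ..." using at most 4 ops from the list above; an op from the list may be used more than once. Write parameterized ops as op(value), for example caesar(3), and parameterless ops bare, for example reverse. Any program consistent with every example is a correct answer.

caesar(25) | drop_vowels | swapcase

Check, running the answer program on each example:
  "sktlibq" -> "rjskhap" -> "rjskhp" -> "RJSKHP"
  "mzngjwxxg" -> "lymfivwwf" -> "lymfvwwf" -> "LYMFVWWF"
  "pjzswjhfblt" -> "oiyrvigeaks" -> "yrvgks" -> "YRVGKS"
  "amecuzsx" -> "zldbtyrw" -> "zldbtyrw" -> "ZLDBTYRW"
  "mwum" -> "lvtl" -> "lvtl" -> "LVTL"
  "aaxobohky" -> "zzwnangjx" -> "zzwnngjx" -> "ZZWNNGJX"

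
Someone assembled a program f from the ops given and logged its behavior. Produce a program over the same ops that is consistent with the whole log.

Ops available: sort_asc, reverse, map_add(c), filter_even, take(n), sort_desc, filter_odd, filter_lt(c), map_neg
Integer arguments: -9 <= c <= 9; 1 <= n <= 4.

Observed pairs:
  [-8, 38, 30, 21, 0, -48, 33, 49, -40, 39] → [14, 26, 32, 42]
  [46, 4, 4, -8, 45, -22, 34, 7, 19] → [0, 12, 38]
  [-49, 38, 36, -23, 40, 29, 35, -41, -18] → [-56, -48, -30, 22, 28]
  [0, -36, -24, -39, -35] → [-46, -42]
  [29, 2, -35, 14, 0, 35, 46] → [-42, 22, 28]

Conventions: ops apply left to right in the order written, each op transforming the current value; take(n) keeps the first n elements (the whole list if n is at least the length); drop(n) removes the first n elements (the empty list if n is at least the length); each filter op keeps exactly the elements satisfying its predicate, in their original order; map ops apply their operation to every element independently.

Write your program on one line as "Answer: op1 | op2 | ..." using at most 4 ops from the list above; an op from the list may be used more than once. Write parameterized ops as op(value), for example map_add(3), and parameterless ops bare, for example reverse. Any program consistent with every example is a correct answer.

filter_odd | reverse | sort_asc | map_add(-7)

Check, running the answer program on each example:
  [-8, 38, 30, 21, 0, -48, 33, 49, -40, 39] -> [21, 33, 49, 39] -> [39, 49, 33, 21] -> [21, 33, 39, 49] -> [14, 26, 32, 42]
  [46, 4, 4, -8, 45, -22, 34, 7, 19] -> [45, 7, 19] -> [19, 7, 45] -> [7, 19, 45] -> [0, 12, 38]
  [-49, 38, 36, -23, 40, 29, 35, -41, -18] -> [-49, -23, 29, 35, -41] -> [-41, 35, 29, -23, -49] -> [-49, -41, -23, 29, 35] -> [-56, -48, -30, 22, 28]
  [0, -36, -24, -39, -35] -> [-39, -35] -> [-35, -39] -> [-39, -35] -> [-46, -42]
  [29, 2, -35, 14, 0, 35, 46] -> [29, -35, 35] -> [35, -35, 29] -> [-35, 29, 35] -> [-42, 22, 28]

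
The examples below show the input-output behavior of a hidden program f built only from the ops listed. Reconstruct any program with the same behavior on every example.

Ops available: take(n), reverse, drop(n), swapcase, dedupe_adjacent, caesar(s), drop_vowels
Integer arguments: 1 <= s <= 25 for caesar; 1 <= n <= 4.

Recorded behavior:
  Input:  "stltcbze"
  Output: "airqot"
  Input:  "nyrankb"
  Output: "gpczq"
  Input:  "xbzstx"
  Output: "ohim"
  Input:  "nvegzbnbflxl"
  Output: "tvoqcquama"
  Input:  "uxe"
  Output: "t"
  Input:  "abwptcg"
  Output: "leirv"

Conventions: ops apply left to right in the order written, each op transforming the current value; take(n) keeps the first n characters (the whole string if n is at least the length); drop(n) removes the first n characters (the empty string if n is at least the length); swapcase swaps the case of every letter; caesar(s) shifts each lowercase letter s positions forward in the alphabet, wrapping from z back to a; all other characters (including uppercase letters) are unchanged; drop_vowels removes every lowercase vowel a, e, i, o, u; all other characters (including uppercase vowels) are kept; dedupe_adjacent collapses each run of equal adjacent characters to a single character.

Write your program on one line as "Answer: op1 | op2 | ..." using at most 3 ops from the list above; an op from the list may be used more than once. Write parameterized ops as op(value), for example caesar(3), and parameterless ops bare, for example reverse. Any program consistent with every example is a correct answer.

caesar(15) | drop(2)

Check, running the answer program on each example:
  "stltcbze" -> "hiairqot" -> "airqot"
  "nyrankb" -> "cngpczq" -> "gpczq"
  "xbzstx" -> "mqohim" -> "ohim"
  "nvegzbnbflxl" -> "cktvoqcquama" -> "tvoqcquama"
  "uxe" -> "jmt" -> "t"
  "abwptcg" -> "pqleirv" -> "leirv"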